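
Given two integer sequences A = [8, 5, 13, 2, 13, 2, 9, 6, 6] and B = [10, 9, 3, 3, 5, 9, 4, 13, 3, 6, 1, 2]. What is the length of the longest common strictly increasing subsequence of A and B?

2

A longest common strictly increasing subsequence is 5, 9 (length 2); it appears in order in both A and B, and no longer such subsequence exists.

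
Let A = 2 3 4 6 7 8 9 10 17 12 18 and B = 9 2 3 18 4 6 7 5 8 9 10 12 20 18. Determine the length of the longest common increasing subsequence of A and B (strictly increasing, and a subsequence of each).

10

A longest common strictly increasing subsequence is 2, 3, 4, 6, 7, 8, 9, 10, 12, 18 (length 10); it appears in order in both A and B, and no longer such subsequence exists.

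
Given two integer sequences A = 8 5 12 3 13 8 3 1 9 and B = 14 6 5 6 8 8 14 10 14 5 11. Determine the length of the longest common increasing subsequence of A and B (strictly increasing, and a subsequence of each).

For each value that appears in both, track the longest common increasing run ending there.
The best achievable length is 2; one witness is 5, 8 (A-positions 2,6, B-positions 3,5).

2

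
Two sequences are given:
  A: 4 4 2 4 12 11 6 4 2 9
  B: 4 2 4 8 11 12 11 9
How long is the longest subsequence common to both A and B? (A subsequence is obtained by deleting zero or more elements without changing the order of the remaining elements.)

A longest common subsequence is 4, 2, 4, 12, 11, 9 (length 6); the LCS DP confirms no longer common subsequence exists.

6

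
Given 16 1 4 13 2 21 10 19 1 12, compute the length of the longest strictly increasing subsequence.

Let dp[i] be the longest increasing subsequence ending at position i. Then dp = [1, 1, 2, 3, 2, 4, 3, 4, 1, 4].
The maximum is 4; one witness is 1, 4, 13, 21 at positions 2,3,4,6.

4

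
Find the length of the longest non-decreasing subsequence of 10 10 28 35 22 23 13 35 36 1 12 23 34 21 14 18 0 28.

6

One longest non-decreasing subsequence is 10, 10, 28, 35, 35, 36 (positions 1,2,3,4,8,9), of length 6; no longer one exists.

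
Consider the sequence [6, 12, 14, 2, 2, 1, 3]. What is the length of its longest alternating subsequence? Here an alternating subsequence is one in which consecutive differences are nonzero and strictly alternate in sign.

4

A longest alternating subsequence is 6, 12, 2, 3 (positions 1,2,4,7); its 3 consecutive differences strictly alternate in sign, and length 4 is optimal.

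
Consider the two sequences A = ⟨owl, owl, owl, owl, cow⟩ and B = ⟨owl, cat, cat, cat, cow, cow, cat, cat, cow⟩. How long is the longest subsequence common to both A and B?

2

A longest common subsequence is owl, cow (length 2); the LCS DP confirms no longer common subsequence exists.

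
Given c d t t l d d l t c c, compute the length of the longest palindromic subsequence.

8

One longest palindromic subsequence is ctlddltc (positions 1,4,5,6,7,8,9,11); it reads the same forward and backward, and the interval DP gives dp[1][11] = 8.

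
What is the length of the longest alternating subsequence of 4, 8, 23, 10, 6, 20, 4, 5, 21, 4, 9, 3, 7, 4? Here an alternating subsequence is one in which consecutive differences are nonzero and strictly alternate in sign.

A longest alternating subsequence is 4, 23, 10, 20, 4, 5, 4, 9, 3, 7, 4 (positions 1,3,4,6,7,8,10,11,12,13,14); its 10 consecutive differences strictly alternate in sign, and length 11 is optimal.

11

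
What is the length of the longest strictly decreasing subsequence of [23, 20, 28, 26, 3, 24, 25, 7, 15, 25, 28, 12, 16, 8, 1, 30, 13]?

7

Let dp[i] be the longest decreasing subsequence ending at position i. Then dp = [1, 2, 1, 2, 3, 3, 3, 4, 4, 3, 1, 5, 4, 6, 7, 1, 5].
The maximum is 7; one witness is 28, 26, 24, 15, 12, 8, 1 at positions 3,4,6,9,12,14,15.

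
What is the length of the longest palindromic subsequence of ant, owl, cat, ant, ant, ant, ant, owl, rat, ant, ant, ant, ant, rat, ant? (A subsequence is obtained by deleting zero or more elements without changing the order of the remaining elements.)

11

Using dp[i][j] = 2 + dp[i+1][j−1] if the ends match, else max(dp[i+1][j], dp[i][j−1]):
dp[1][15] = 11. A witness is ant ant ant ant ant rat ant ant ant ant ant at positions 1,4,5,6,7,9,10,11,12,13,15.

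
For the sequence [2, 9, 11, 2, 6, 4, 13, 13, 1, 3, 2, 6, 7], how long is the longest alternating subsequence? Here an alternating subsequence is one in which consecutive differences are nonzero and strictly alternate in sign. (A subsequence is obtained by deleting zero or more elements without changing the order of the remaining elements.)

10

A longest alternating subsequence is 2, 9, 2, 6, 4, 13, 1, 3, 2, 6 (positions 1,2,4,5,6,7,9,10,11,12); its 9 consecutive differences strictly alternate in sign, and length 10 is optimal.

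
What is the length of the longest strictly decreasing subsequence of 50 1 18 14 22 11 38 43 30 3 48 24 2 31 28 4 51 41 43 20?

6

Let dp[i] be the longest decreasing subsequence ending at position i. Then dp = [1, 2, 2, 3, 2, 4, 2, 2, 3, 5, 2, 4, 6, 3, 4, 5, 1, 3, 3, 5].
The maximum is 6; one witness is 50, 18, 14, 11, 3, 2 at positions 1,3,4,6,10,13.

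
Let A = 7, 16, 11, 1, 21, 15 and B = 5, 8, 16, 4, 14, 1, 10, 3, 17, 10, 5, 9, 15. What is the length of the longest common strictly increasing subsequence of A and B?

For each value that appears in both, track the longest common increasing run ending there.
The best achievable length is 2; one witness is 1, 15 (A-positions 4,6, B-positions 6,13).

2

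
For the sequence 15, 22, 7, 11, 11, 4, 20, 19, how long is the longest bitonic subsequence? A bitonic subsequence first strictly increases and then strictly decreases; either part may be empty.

Let inc[i] be the LIS ending at i and dec[i] the longest strictly decreasing subsequence starting at i. inc = [1, 2, 1, 2, 2, 1, 3, 3], dec = [3, 3, 2, 2, 2, 1, 2, 1].
max_i inc[i]+dec[i]−1 = 4, with one witness 15, 22, 20, 19.

4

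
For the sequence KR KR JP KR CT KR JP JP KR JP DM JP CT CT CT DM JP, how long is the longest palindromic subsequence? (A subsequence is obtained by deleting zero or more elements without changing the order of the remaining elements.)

9

One longest palindromic subsequence is JP CT JP JP KR JP JP CT JP (positions 3,5,7,8,9,10,12,15,17); it reads the same forward and backward, and the interval DP gives dp[1][17] = 9.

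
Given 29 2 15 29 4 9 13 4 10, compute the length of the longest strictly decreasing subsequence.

4

Scanning left to right, the best length ending at each element is: 29→1, 2→2, 15→2, 29→1, 4→3, 9→3, 13→3, 4→4, 10→4.
So the longest decreasing subsequence has length 4, e.g. 29, 15, 9, 4.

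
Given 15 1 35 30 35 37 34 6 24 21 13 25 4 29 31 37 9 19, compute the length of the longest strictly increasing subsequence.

Let dp[i] be the longest increasing subsequence ending at position i. Then dp = [1, 1, 2, 2, 3, 4, 3, 2, 3, 3, 3, 4, 2, 5, 6, 7, 3, 4].
The maximum is 7; one witness is 1, 6, 24, 25, 29, 31, 37 at positions 2,8,9,12,14,15,16.

7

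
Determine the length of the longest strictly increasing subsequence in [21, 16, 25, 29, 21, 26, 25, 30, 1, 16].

4

Let dp[i] be the longest increasing subsequence ending at position i. Then dp = [1, 1, 2, 3, 2, 3, 3, 4, 1, 2].
The maximum is 4; one witness is 21, 25, 29, 30 at positions 1,3,4,8.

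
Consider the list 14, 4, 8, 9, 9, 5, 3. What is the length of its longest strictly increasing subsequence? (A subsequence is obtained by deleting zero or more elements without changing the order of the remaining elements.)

3

Scanning left to right, the best length ending at each element is: 14→1, 4→1, 8→2, 9→3, 9→3, 5→2, 3→1.
So the longest increasing subsequence has length 3, e.g. 4, 8, 9.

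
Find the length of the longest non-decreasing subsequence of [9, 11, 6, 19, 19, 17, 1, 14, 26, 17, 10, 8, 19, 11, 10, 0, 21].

Let dp[i] be the longest non-decreasing subsequence ending at position i. Then dp = [1, 2, 1, 3, 4, 3, 1, 3, 5, 4, 2, 2, 5, 3, 3, 1, 6].
The maximum is 6; one witness is 9, 11, 19, 19, 19, 21 at positions 1,2,4,5,13,17.

6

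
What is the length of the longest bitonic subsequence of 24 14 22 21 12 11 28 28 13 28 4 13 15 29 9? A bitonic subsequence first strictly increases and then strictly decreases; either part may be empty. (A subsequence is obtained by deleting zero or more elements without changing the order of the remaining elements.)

6

One longest bitonic subsequence is 24, 22, 21, 12, 11, 9 (positions 1,3,4,5,6,15): it rises to 24 then falls. Length 6 is optimal.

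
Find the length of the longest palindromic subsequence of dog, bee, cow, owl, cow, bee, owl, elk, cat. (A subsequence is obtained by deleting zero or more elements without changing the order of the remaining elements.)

5

Using dp[i][j] = 2 + dp[i+1][j−1] if the ends match, else max(dp[i+1][j], dp[i][j−1]):
dp[1][9] = 5. A witness is bee cow owl cow bee at positions 2,3,4,5,6.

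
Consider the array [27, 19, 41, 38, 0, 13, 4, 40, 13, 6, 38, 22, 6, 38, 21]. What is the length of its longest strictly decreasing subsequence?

One longest decreasing subsequence is 41, 40, 38, 22, 6 (positions 3,8,11,12,13), of length 5; no longer one exists.

5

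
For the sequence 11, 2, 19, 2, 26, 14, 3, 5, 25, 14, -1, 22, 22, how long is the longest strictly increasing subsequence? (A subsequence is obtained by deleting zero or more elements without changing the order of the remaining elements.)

5

Scanning left to right, the best length ending at each element is: 11→1, 2→1, 19→2, 2→1, 26→3, 14→2, 3→2, 5→3, 25→4, 14→4, -1→1, 22→5, 22→5.
So the longest increasing subsequence has length 5, e.g. 2, 3, 5, 14, 22.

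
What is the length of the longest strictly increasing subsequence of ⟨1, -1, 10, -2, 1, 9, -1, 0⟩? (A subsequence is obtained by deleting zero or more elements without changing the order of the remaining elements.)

3

Let dp[i] be the longest increasing subsequence ending at position i. Then dp = [1, 1, 2, 1, 2, 3, 2, 3].
The maximum is 3; one witness is -1, 1, 9 at positions 2,5,6.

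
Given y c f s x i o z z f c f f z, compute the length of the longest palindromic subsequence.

6

Using dp[i][j] = 2 + dp[i+1][j−1] if the ends match, else max(dp[i+1][j], dp[i][j−1]):
dp[1][14] = 6. A witness is cfzzfc at positions 2,3,8,9,10,11.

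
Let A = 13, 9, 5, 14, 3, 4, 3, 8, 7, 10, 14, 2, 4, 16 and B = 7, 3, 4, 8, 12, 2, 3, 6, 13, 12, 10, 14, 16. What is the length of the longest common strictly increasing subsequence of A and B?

A longest common strictly increasing subsequence is 3, 4, 8, 10, 14, 16 (length 6); it appears in order in both A and B, and no longer such subsequence exists.

6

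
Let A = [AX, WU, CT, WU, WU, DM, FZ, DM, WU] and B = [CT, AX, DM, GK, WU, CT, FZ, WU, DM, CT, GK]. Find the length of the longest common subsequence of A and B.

5

A longest common subsequence is AX, WU, CT, WU, DM (length 5); the LCS DP confirms no longer common subsequence exists.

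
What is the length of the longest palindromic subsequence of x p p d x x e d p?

Using dp[i][j] = 2 + dp[i+1][j−1] if the ends match, else max(dp[i+1][j], dp[i][j−1]):
dp[1][9] = 6. A witness is pdxxdp at positions 2,4,5,6,8,9.

6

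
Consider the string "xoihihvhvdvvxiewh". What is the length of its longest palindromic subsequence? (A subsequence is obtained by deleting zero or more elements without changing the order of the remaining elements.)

9

One longest palindromic subsequence is hivvdvvih (positions 4,5,7,9,10,11,12,14,17); it reads the same forward and backward, and the interval DP gives dp[1][17] = 9.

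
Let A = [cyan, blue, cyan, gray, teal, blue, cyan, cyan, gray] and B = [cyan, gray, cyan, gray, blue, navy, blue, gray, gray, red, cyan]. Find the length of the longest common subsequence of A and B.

A longest common subsequence is cyan, cyan, gray, blue, cyan (length 5); the LCS DP confirms no longer common subsequence exists.

5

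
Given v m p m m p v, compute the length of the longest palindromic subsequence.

Using dp[i][j] = 2 + dp[i+1][j−1] if the ends match, else max(dp[i+1][j], dp[i][j−1]):
dp[1][7] = 6. A witness is vpmmpv at positions 1,3,4,5,6,7.

6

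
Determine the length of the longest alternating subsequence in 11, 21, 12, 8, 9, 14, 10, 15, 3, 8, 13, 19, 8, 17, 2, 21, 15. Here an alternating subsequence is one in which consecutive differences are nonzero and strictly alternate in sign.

A longest alternating subsequence is 11, 21, 12, 14, 10, 15, 3, 13, 8, 17, 2, 21, 15 (positions 1,2,3,6,7,8,9,11,13,14,15,16,17); its 12 consecutive differences strictly alternate in sign, and length 13 is optimal.

13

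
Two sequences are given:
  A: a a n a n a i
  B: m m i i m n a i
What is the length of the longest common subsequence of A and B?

A longest common subsequence is nai (length 3); the LCS DP confirms no longer common subsequence exists.

3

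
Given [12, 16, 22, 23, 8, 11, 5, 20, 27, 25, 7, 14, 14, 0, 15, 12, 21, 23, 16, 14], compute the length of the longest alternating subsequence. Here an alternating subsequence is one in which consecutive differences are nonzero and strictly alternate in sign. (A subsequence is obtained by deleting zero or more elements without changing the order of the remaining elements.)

13

A longest alternating subsequence is 12, 16, 8, 11, 5, 20, 7, 14, 0, 15, 12, 21, 16 (positions 1,2,5,6,7,8,11,12,14,15,16,17,19); its 12 consecutive differences strictly alternate in sign, and length 13 is optimal.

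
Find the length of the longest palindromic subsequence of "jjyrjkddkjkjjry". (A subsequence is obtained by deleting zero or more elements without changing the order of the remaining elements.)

One longest palindromic subsequence is yrjkddkjry (positions 3,4,5,6,7,8,11,13,14,15); it reads the same forward and backward, and the interval DP gives dp[1][15] = 10.

10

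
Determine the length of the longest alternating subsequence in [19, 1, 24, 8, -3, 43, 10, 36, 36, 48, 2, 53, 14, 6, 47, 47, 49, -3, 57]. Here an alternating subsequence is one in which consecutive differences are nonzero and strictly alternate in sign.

Track the best alternating length ending on an up-step vs a down-step at each position: up/down = 1/1, 1/2, 3/1, 3/4, 1/4, 5/1, 5/6, 7/6, 7/6, 7/1, 5/8, 9/1, 9/10, 9/10, 11/10, 11/10, 11/10, 1/12, 13/1.
The maximum over both is 13; one such subsequence is 19, 1, 24, 8, 43, 10, 36, 2, 53, 14, 47, -3, 57.

13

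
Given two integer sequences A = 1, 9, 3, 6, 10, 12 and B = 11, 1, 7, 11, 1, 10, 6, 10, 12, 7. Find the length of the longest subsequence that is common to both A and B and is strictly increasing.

For each value that appears in both, track the longest common increasing run ending there.
The best achievable length is 4; one witness is 1, 6, 10, 12 (A-positions 1,4,5,6, B-positions 2,7,8,9).

4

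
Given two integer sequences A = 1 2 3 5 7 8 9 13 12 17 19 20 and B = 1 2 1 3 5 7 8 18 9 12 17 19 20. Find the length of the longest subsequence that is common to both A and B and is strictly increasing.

11

A longest common strictly increasing subsequence is 1, 2, 3, 5, 7, 8, 9, 12, 17, 19, 20 (length 11); it appears in order in both A and B, and no longer such subsequence exists.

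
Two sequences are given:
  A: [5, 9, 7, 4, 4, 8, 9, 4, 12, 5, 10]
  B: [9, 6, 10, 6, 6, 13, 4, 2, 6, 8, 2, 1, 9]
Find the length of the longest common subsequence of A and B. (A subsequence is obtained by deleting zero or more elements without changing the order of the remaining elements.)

A longest common subsequence is 9, 4, 8, 9 (length 4); the LCS DP confirms no longer common subsequence exists.

4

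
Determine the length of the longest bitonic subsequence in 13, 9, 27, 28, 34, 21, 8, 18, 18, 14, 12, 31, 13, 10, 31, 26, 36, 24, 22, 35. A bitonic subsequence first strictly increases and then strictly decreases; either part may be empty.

9

Let inc[i] be the LIS ending at i and dec[i] the longest strictly decreasing subsequence starting at i. inc = [1, 1, 2, 3, 4, 2, 1, 2, 2, 2, 2, 4, 3, 2, 4, 4, 5, 4, 4, 5], dec = [3, 2, 6, 6, 6, 5, 1, 4, 4, 3, 2, 4, 2, 1, 4, 3, 3, 2, 1, 1].
max_i inc[i]+dec[i]−1 = 9, with one witness 13, 27, 28, 34, 21, 18, 14, 13, 10.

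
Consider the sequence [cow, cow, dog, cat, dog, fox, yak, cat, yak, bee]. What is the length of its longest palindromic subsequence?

One longest palindromic subsequence is yak cat yak (positions 7,8,9); it reads the same forward and backward, and the interval DP gives dp[1][10] = 3.

3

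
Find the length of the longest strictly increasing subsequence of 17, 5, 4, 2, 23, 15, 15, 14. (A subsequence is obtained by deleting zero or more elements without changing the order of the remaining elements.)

2

Scanning left to right, the best length ending at each element is: 17→1, 5→1, 4→1, 2→1, 23→2, 15→2, 15→2, 14→2.
So the longest increasing subsequence has length 2, e.g. 17, 23.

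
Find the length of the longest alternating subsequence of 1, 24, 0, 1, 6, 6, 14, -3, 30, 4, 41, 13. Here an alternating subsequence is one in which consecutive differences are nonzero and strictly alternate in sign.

9

A longest alternating subsequence is 1, 24, 0, 1, -3, 30, 4, 41, 13 (positions 1,2,3,4,8,9,10,11,12); its 8 consecutive differences strictly alternate in sign, and length 9 is optimal.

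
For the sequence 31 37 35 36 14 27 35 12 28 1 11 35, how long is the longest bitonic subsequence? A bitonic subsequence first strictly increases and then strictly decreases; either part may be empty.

One longest bitonic subsequence is 31, 37, 36, 35, 28, 11 (positions 1,2,4,7,9,11): it rises to 37 then falls. Length 6 is optimal.

6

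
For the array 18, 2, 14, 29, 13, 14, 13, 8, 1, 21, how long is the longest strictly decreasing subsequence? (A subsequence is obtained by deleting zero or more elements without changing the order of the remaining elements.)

One longest decreasing subsequence is 18, 14, 13, 8, 1 (positions 1,3,5,8,9), of length 5; no longer one exists.

5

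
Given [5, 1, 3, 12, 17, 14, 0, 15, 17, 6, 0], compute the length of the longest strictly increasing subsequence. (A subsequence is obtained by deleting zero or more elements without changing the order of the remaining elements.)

One longest increasing subsequence is 1, 3, 12, 14, 15, 17 (positions 2,3,4,6,8,9), of length 6; no longer one exists.

6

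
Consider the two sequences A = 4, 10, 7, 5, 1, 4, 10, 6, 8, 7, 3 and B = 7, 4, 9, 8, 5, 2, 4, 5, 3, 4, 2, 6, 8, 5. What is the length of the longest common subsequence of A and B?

5

A longest common subsequence is 4, 5, 4, 6, 8 (length 5); the LCS DP confirms no longer common subsequence exists.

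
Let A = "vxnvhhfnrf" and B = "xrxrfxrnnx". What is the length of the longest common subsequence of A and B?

A longest common subsequence is xnn (length 3); the LCS DP confirms no longer common subsequence exists.

3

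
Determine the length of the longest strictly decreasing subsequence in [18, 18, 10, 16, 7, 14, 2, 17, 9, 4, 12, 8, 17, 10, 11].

5

One longest decreasing subsequence is 18, 16, 14, 9, 4 (positions 1,4,6,9,10), of length 5; no longer one exists.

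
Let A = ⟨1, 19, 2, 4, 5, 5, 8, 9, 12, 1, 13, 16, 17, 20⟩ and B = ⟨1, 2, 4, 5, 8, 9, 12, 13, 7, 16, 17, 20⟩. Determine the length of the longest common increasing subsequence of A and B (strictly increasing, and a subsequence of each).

For each value that appears in both, track the longest common increasing run ending there.
The best achievable length is 11; one witness is 1, 2, 4, 5, 8, 9, 12, 13, 16, 17, 20 (A-positions 1,3,4,5,7,8,9,11,12,13,14, B-positions 1,2,3,4,5,6,7,8,10,11,12).

11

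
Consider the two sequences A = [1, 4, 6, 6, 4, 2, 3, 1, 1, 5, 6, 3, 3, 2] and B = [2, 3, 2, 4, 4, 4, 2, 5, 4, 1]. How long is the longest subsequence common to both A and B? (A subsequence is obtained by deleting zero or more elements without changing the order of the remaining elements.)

A longest common subsequence is 4, 4, 2, 1 (length 4); the LCS DP confirms no longer common subsequence exists.

4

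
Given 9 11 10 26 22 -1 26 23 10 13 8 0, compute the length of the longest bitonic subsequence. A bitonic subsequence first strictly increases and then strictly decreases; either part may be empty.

One longest bitonic subsequence is 9, 11, 22, 26, 23, 13, 8, 0 (positions 1,2,5,7,8,10,11,12): it rises to 26 then falls. Length 8 is optimal.

8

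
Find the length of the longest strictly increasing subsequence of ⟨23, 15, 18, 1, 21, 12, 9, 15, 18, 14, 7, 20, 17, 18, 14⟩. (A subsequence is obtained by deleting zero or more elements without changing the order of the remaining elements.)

One longest increasing subsequence is 1, 12, 15, 18, 20 (positions 4,6,8,9,12), of length 5; no longer one exists.

5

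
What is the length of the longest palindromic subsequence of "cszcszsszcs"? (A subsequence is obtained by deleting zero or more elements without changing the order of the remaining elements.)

One longest palindromic subsequence is sczsszcs (positions 2,4,6,7,8,9,10,11); it reads the same forward and backward, and the interval DP gives dp[1][11] = 8.

8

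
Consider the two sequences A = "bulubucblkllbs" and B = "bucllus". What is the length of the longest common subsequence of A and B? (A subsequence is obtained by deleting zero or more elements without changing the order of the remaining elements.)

6

A longest common subsequence is buclls (length 6); the LCS DP confirms no longer common subsequence exists.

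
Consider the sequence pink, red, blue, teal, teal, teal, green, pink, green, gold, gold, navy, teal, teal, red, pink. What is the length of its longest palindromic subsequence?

11

One longest palindromic subsequence is pink red teal teal green pink green teal teal red pink (positions 1,2,4,5,7,8,9,13,14,15,16); it reads the same forward and backward, and the interval DP gives dp[1][16] = 11.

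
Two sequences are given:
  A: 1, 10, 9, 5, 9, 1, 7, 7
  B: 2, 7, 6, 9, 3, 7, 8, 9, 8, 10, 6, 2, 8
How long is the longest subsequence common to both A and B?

A longest common subsequence is 9, 9 (length 2); the LCS DP confirms no longer common subsequence exists.

2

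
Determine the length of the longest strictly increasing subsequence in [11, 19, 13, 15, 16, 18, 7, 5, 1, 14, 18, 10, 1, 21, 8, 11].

6

Let dp[i] be the longest increasing subsequence ending at position i. Then dp = [1, 2, 2, 3, 4, 5, 1, 1, 1, 3, 5, 2, 1, 6, 2, 3].
The maximum is 6; one witness is 11, 13, 15, 16, 18, 21 at positions 1,3,4,5,6,14.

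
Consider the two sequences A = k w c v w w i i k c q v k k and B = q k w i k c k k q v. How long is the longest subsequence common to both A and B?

A longest common subsequence is kwikcqv (length 7); the LCS DP confirms no longer common subsequence exists.

7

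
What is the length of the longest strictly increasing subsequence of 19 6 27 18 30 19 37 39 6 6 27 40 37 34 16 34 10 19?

Let dp[i] be the longest increasing subsequence ending at position i. Then dp = [1, 1, 2, 2, 3, 3, 4, 5, 1, 1, 4, 6, 5, 5, 2, 5, 2, 3].
The maximum is 6; one witness is 19, 27, 30, 37, 39, 40 at positions 1,3,5,7,8,12.

6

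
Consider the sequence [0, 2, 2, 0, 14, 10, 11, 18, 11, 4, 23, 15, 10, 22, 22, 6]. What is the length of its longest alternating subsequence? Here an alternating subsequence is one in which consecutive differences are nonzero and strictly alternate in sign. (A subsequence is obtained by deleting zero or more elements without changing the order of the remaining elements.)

Track the best alternating length ending on an up-step vs a down-step at each position: up/down = 1/1, 2/1, 2/1, 1/3, 4/1, 4/5, 6/5, 6/1, 6/7, 4/7, 8/1, 8/9, 8/9, 10/9, 10/9, 8/11.
The maximum over both is 11; one such subsequence is 0, 2, 0, 14, 10, 18, 11, 23, 15, 22, 6.

11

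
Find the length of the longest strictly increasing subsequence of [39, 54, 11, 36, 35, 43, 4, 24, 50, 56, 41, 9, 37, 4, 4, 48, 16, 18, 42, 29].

Let dp[i] be the longest increasing subsequence ending at position i. Then dp = [1, 2, 1, 2, 2, 3, 1, 2, 4, 5, 3, 2, 3, 1, 1, 4, 3, 4, 5, 5].
The maximum is 5; one witness is 11, 36, 43, 50, 56 at positions 3,4,6,9,10.

5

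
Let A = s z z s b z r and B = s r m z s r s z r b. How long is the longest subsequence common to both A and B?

5

Backtracking the LCS table gives one alignment: s (A1,B1) → z (A2,B4) → s (A4,B7) → z (A6,B8) → r (A7,B9).
So the longest common subsequence has length 5.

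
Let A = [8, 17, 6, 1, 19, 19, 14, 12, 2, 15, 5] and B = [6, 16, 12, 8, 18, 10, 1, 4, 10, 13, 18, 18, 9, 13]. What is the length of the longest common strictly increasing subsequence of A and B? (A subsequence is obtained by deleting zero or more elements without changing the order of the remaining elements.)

For each value that appears in both, track the longest common increasing run ending there.
The best achievable length is 2; one witness is 6, 12 (A-positions 3,8, B-positions 1,3).

2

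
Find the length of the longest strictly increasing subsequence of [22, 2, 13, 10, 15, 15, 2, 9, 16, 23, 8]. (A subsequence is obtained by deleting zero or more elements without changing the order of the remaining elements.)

5

Scanning left to right, the best length ending at each element is: 22→1, 2→1, 13→2, 10→2, 15→3, 15→3, 2→1, 9→2, 16→4, 23→5, 8→2.
So the longest increasing subsequence has length 5, e.g. 2, 13, 15, 16, 23.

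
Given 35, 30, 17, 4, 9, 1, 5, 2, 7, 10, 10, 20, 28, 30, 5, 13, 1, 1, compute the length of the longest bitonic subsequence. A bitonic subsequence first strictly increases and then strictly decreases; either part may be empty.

9

One longest bitonic subsequence is 4, 5, 7, 10, 20, 28, 30, 13, 1 (positions 4,7,9,10,12,13,14,16,18): it rises to 30 then falls. Length 9 is optimal.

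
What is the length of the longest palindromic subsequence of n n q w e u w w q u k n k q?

7

One longest palindromic subsequence is nqwwwqn (positions 2,3,4,7,8,9,12); it reads the same forward and backward, and the interval DP gives dp[1][14] = 7.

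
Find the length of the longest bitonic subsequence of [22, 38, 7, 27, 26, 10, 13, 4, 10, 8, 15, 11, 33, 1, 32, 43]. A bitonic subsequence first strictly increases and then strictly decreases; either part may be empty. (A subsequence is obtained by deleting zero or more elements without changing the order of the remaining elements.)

One longest bitonic subsequence is 22, 38, 27, 26, 13, 10, 8, 1 (positions 1,2,4,5,7,9,10,14): it rises to 38 then falls. Length 8 is optimal.

8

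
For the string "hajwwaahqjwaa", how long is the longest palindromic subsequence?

6

Using dp[i][j] = 2 + dp[i+1][j−1] if the ends match, else max(dp[i+1][j], dp[i][j−1]):
dp[1][13] = 6. A witness is awaawa at positions 2,5,6,7,11,13.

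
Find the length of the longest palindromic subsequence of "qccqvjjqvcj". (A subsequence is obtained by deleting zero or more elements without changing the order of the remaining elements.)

6

Using dp[i][j] = 2 + dp[i+1][j−1] if the ends match, else max(dp[i+1][j], dp[i][j−1]):
dp[1][11] = 6. A witness is cvjjvc at positions 3,5,6,7,9,10.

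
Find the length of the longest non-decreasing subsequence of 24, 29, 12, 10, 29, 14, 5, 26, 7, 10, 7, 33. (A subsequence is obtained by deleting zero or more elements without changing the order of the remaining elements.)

4

Scanning left to right, the best length ending at each element is: 24→1, 29→2, 12→1, 10→1, 29→3, 14→2, 5→1, 26→3, 7→2, 10→3, 7→3, 33→4.
So the longest non-decreasing subsequence has length 4, e.g. 24, 29, 29, 33.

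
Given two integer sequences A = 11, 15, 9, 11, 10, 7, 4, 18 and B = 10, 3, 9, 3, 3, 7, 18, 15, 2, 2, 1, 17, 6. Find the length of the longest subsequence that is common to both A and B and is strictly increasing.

A longest common strictly increasing subsequence is 10, 18 (length 2); it appears in order in both A and B, and no longer such subsequence exists.

2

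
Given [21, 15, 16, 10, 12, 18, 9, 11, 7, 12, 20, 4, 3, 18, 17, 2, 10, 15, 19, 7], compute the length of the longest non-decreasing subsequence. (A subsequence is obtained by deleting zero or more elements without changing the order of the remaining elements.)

Let dp[i] be the longest non-decreasing subsequence ending at position i. Then dp = [1, 1, 2, 1, 2, 3, 1, 2, 1, 3, 4, 1, 1, 4, 4, 1, 2, 4, 5, 2].
The maximum is 5; one witness is 15, 16, 18, 18, 19 at positions 2,3,6,14,19.

5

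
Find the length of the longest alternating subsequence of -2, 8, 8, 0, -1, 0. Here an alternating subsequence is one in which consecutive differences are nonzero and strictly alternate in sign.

Track the best alternating length ending on an up-step vs a down-step at each position: up/down = 1/1, 2/1, 2/1, 2/3, 2/3, 4/3.
The maximum over both is 4; one such subsequence is -2, 8, -1, 0.

4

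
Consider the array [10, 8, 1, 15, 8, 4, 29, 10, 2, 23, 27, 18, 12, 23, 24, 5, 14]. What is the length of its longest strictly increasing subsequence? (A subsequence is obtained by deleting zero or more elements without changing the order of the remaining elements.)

6

Let dp[i] be the longest increasing subsequence ending at position i. Then dp = [1, 1, 1, 2, 2, 2, 3, 3, 2, 4, 5, 4, 4, 5, 6, 3, 5].
The maximum is 6; one witness is 1, 8, 10, 18, 23, 24 at positions 3,5,8,12,14,15.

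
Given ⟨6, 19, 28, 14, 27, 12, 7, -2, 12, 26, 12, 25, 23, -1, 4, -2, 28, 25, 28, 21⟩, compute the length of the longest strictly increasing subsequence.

Let dp[i] be the longest increasing subsequence ending at position i. Then dp = [1, 2, 3, 2, 3, 2, 2, 1, 3, 4, 3, 4, 4, 2, 3, 1, 5, 5, 6, 4].
The maximum is 6; one witness is 6, 7, 12, 23, 25, 28 at positions 1,7,9,13,18,19.

6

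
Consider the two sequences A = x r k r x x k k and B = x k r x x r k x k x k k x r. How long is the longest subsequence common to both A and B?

7

Backtracking the LCS table gives one alignment: x (A1,B5) → r (A2,B6) → k (A3,B7) → x (A5,B8) → x (A6,B10) → k (A7,B11) → k (A8,B12).
So the longest common subsequence has length 7.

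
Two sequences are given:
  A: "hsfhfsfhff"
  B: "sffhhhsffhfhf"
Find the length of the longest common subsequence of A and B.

A longest common subsequence is sfhffhff (length 8); the LCS DP confirms no longer common subsequence exists.

8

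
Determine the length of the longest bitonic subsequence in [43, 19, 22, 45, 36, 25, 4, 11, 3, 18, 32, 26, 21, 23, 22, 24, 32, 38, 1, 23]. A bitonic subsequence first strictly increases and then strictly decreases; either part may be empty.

Let inc[i] be the LIS ending at i and dec[i] the longest strictly decreasing subsequence starting at i. inc = [1, 1, 2, 3, 3, 3, 1, 2, 1, 3, 4, 4, 4, 5, 5, 6, 7, 8, 1, 6], dec = [7, 4, 4, 7, 6, 4, 3, 3, 2, 2, 5, 4, 2, 3, 2, 2, 2, 2, 1, 1].
max_i inc[i]+dec[i]−1 = 9, with one witness 19, 22, 45, 36, 32, 26, 23, 22, 1.

9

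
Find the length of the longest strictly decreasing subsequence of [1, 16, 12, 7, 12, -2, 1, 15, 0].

5

Scanning left to right, the best length ending at each element is: 1→1, 16→1, 12→2, 7→3, 12→2, -2→4, 1→4, 15→2, 0→5.
So the longest decreasing subsequence has length 5, e.g. 16, 12, 7, 1, 0.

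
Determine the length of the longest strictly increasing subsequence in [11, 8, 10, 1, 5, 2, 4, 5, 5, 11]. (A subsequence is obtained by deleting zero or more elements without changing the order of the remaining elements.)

5

Scanning left to right, the best length ending at each element is: 11→1, 8→1, 10→2, 1→1, 5→2, 2→2, 4→3, 5→4, 5→4, 11→5.
So the longest increasing subsequence has length 5, e.g. 1, 2, 4, 5, 11.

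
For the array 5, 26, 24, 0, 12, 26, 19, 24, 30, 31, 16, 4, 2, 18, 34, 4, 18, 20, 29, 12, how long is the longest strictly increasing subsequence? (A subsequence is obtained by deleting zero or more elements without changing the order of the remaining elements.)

One longest increasing subsequence is 5, 12, 19, 24, 30, 31, 34 (positions 1,5,7,8,9,10,15), of length 7; no longer one exists.

7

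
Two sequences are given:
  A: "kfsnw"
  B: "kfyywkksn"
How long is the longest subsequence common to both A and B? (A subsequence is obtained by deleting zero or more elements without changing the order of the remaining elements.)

A longest common subsequence is kfsn (length 4); the LCS DP confirms no longer common subsequence exists.

4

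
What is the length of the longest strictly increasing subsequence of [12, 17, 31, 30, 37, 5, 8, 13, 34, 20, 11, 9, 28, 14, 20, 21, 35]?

Let dp[i] be the longest increasing subsequence ending at position i. Then dp = [1, 2, 3, 3, 4, 1, 2, 3, 4, 4, 3, 3, 5, 4, 5, 6, 7].
The maximum is 7; one witness is 5, 8, 13, 14, 20, 21, 35 at positions 6,7,8,14,15,16,17.

7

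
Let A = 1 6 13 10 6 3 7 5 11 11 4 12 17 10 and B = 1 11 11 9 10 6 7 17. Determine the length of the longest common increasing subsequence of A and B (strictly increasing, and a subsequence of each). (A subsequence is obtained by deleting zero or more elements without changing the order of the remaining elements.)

For each value that appears in both, track the longest common increasing run ending there.
The best achievable length is 4; one witness is 1, 6, 7, 17 (A-positions 1,2,7,13, B-positions 1,6,7,8).

4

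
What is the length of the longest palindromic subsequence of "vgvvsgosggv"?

7

Using dp[i][j] = 2 + dp[i+1][j−1] if the ends match, else max(dp[i+1][j], dp[i][j−1]):
dp[1][11] = 7. A witness is vggsggv at positions 1,2,6,8,9,10,11.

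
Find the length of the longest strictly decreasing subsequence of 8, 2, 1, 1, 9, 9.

Let dp[i] be the longest decreasing subsequence ending at position i. Then dp = [1, 2, 3, 3, 1, 1].
The maximum is 3; one witness is 8, 2, 1 at positions 1,2,3.

3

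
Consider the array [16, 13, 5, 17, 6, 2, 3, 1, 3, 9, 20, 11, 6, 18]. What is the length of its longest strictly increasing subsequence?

5

Scanning left to right, the best length ending at each element is: 16→1, 13→1, 5→1, 17→2, 6→2, 2→1, 3→2, 1→1, 3→2, 9→3, 20→4, 11→4, 6→3, 18→5.
So the longest increasing subsequence has length 5, e.g. 5, 6, 9, 11, 18.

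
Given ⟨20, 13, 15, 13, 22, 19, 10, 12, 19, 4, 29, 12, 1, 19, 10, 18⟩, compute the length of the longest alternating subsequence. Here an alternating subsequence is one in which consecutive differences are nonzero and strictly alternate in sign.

Track the best alternating length ending on an up-step vs a down-step at each position: up/down = 1/1, 1/2, 3/2, 1/4, 5/1, 5/6, 1/6, 7/6, 7/6, 1/8, 9/1, 9/10, 1/10, 11/10, 11/12, 13/12.
The maximum over both is 13; one such subsequence is 20, 13, 15, 13, 22, 10, 12, 4, 29, 12, 19, 10, 18.

13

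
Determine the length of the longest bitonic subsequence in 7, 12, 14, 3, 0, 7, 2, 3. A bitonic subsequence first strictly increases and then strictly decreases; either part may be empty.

5

One longest bitonic subsequence is 7, 12, 14, 7, 3 (positions 1,2,3,6,8): it rises to 14 then falls. Length 5 is optimal.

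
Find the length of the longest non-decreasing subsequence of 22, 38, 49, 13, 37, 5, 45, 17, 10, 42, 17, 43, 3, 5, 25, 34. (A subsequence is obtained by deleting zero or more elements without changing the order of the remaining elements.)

5

Scanning left to right, the best length ending at each element is: 22→1, 38→2, 49→3, 13→1, 37→2, 5→1, 45→3, 17→2, 10→2, 42→3, 17→3, 43→4, 3→1, 5→2, 25→4, 34→5.
So the longest non-decreasing subsequence has length 5, e.g. 13, 17, 17, 25, 34.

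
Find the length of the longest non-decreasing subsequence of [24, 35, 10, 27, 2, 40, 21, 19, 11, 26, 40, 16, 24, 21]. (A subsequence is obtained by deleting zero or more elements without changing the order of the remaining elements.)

One longest non-decreasing subsequence is 24, 35, 40, 40 (positions 1,2,6,11), of length 4; no longer one exists.

4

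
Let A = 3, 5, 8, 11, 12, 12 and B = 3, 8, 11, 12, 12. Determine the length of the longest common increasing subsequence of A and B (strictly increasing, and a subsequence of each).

For each value that appears in both, track the longest common increasing run ending there.
The best achievable length is 4; one witness is 3, 8, 11, 12 (A-positions 1,3,4,5, B-positions 1,2,3,4).

4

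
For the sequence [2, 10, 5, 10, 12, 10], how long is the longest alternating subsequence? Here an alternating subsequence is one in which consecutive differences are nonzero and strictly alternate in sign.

5

Track the best alternating length ending on an up-step vs a down-step at each position: up/down = 1/1, 2/1, 2/3, 4/1, 4/1, 4/5.
The maximum over both is 5; one such subsequence is 2, 10, 5, 12, 10.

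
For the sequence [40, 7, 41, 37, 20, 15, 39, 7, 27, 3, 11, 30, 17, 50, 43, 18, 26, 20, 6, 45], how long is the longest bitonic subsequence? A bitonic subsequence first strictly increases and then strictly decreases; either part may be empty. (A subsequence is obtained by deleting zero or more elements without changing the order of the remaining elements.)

One longest bitonic subsequence is 7, 20, 27, 30, 50, 43, 26, 20, 6 (positions 2,5,9,12,14,15,17,18,19): it rises to 50 then falls. Length 9 is optimal.

9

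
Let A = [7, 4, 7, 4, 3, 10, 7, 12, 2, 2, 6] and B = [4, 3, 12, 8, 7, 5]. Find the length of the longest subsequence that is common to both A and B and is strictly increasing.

A longest common strictly increasing subsequence is 4, 12 (length 2); it appears in order in both A and B, and no longer such subsequence exists.

2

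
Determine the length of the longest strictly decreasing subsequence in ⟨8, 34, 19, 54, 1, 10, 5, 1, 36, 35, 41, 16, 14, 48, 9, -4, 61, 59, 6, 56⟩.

7

One longest decreasing subsequence is 54, 36, 35, 16, 14, 9, -4 (positions 4,9,10,12,13,15,16), of length 7; no longer one exists.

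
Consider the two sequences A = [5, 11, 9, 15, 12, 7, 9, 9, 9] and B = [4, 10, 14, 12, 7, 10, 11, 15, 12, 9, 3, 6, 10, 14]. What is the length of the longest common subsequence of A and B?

A longest common subsequence is 11, 15, 12, 9 (length 4); the LCS DP confirms no longer common subsequence exists.

4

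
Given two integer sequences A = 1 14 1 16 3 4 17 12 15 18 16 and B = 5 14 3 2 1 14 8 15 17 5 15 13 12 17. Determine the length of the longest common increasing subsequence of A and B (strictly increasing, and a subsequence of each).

3

A longest common strictly increasing subsequence is 1, 14, 15 (length 3); it appears in order in both A and B, and no longer such subsequence exists.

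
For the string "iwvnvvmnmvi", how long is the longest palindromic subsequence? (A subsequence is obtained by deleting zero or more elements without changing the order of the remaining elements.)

One longest palindromic subsequence is ivnvvnvi (positions 1,3,4,5,6,8,10,11); it reads the same forward and backward, and the interval DP gives dp[1][11] = 8.

8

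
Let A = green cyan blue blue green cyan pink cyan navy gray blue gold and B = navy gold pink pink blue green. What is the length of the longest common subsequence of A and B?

Backtracking the LCS table gives one alignment: blue (A4,B5) → green (A5,B6).
So the longest common subsequence has length 2.

2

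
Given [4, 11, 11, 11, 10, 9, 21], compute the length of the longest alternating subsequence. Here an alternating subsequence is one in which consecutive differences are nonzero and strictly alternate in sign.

A longest alternating subsequence is 4, 11, 10, 21 (positions 1,2,5,7); its 3 consecutive differences strictly alternate in sign, and length 4 is optimal.

4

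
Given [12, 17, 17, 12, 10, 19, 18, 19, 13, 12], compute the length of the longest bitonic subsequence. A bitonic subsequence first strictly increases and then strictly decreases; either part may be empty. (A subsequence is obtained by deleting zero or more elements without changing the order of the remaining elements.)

6

Let inc[i] be the LIS ending at i and dec[i] the longest strictly decreasing subsequence starting at i. inc = [1, 2, 2, 1, 1, 3, 3, 4, 2, 2], dec = [2, 3, 3, 2, 1, 4, 3, 3, 2, 1].
max_i inc[i]+dec[i]−1 = 6, with one witness 12, 17, 19, 18, 13, 12.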